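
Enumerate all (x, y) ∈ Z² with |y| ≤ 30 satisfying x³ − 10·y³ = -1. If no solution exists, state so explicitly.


The equation is x³ - 10y³ = -1. For fixed y, x³ = 10·y³ − 1, so a solution requires the RHS to be a perfect cube.
Strategy: iterate y from -30 to 30, compute RHS = 10·y³ − 1, and check whether it is a (positive or negative) perfect cube.
Check small values of y:
  y = 0: RHS = -1 = (-1)³ ⇒ x = -1 works.
  y = 1: RHS = 9 is not a perfect cube.
  y = -1: RHS = -11 is not a perfect cube.
  y = 2: RHS = 79 is not a perfect cube.
  y = -2: RHS = -81 is not a perfect cube.
  y = 3: RHS = 269 is not a perfect cube.
  y = -3: RHS = -271 is not a perfect cube.
Continuing the search up to |y| = 30 finds no further solutions beyond those listed.
Collected solutions: (-1, 0).

Solutions (with |y| ≤ 30): (-1, 0).


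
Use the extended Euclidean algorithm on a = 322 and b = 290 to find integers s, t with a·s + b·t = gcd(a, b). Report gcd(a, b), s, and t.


Euclidean algorithm on (322, 290) — divide until remainder is 0:
  322 = 1 · 290 + 32
  290 = 9 · 32 + 2
  32 = 16 · 2 + 0
gcd(322, 290) = 2.
Track Bezout coefficients alongside the remainders: start with r₀ = 322 = a·1 + b·0 (s = 1, t = 0) and r₁ = 290 = a·0 + b·1 (s = 0, t = 1); each new remainder r_{k+1} = r_{k-1} − q_k·r_k inherits s_{k+1} = s_{k-1} − q_k·s_k, t_{k+1} = t_{k-1} − q_k·t_k, so r_k = a·s_k + b·t_k at every step:
  q = 1: r = 32, s = 1 − 1·0 = 1, t = 0 − 1·1 = -1  (check: 322·1 + 290·(-1) = 32)
  q = 9: r = 2, s = 0 − 9·1 = -9, t = 1 − 9·(-1) = 10  (check: 322·(-9) + 290·10 = 2)
The row with r = 2 (the gcd) gives the Bezout coefficients s = -9, t = 10.
Result: 322 · (-9) + 290 · (10) = 2.

gcd(322, 290) = 2; s = -9, t = 10 (check: 322·(-9) + 290·10 = 2).


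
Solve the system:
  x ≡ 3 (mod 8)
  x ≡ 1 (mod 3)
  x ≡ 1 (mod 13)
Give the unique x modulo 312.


Moduli 8, 3, 13 are pairwise coprime; by CRT there is a unique solution modulo M = 8 · 3 · 13 = 312.
Solve pairwise, accumulating the modulus:
  Start with x ≡ 3 (mod 8).
  Combine with x ≡ 1 (mod 3): since gcd(8, 3) = 1, we get a unique residue mod 24.
    Write x = 3 + 8·t and substitute into x ≡ 1 (mod 3): 8·t ≡ 1 − 3 = -2 (mod 3).
    Reduce coefficients mod 3: 2·t ≡ 1 (mod 3).
    The inverse of 2 mod 3 is 2 (since 2·2 = 4 = 1·3 + 1), so t ≡ 2·1 = 2 ≡ 2 (mod 3).
    Then x = 3 + 8·2 = 19, valid modulo lcm(8, 3) = 24: x ≡ 19 (mod 24).
  Combine with x ≡ 1 (mod 13): since gcd(24, 13) = 1, we get a unique residue mod 312.
    Write x = 19 + 24·t and substitute into x ≡ 1 (mod 13): 24·t ≡ 1 − 19 = -18 (mod 13).
    Reduce coefficients mod 13: 11·t ≡ 8 (mod 13).
    The inverse of 11 mod 13 is 6 (since 11·6 = 66 = 5·13 + 1), so t ≡ 6·8 = 48 ≡ 9 (mod 13).
    Then x = 19 + 24·9 = 235, valid modulo lcm(24, 13) = 312: x ≡ 235 (mod 312).
Verify: 235 mod 8 = 3 ✓, 235 mod 3 = 1 ✓, 235 mod 13 = 1 ✓.

x ≡ 235 (mod 312).


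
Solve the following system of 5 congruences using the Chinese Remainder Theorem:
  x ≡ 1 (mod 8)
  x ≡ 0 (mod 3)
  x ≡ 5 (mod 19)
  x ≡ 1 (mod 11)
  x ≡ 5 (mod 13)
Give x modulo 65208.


Product of moduli M = 8 · 3 · 19 · 11 · 13 = 65208.
Merge one congruence at a time:
  Start: x ≡ 1 (mod 8).
  Combine with x ≡ 0 (mod 3); new modulus lcm = 24.
    Write x = 1 + 8·t and substitute into x ≡ 0 (mod 3): 8·t ≡ 0 − 1 = -1 (mod 3).
    Reduce coefficients mod 3: 2·t ≡ 2 (mod 3).
    The inverse of 2 mod 3 is 2 (since 2·2 = 4 = 1·3 + 1), so t ≡ 2·2 = 4 ≡ 1 (mod 3).
    Then x = 1 + 8·1 = 9, valid modulo lcm(8, 3) = 24: x ≡ 9 (mod 24).
  Combine with x ≡ 5 (mod 19); new modulus lcm = 456.
    Write x = 9 + 24·t and substitute into x ≡ 5 (mod 19): 24·t ≡ 5 − 9 = -4 (mod 19).
    Reduce coefficients mod 19: 5·t ≡ 15 (mod 19).
    The inverse of 5 mod 19 is 4 (since 5·4 = 20 = 1·19 + 1), so t ≡ 4·15 = 60 ≡ 3 (mod 19).
    Then x = 9 + 24·3 = 81, valid modulo lcm(24, 19) = 456: x ≡ 81 (mod 456).
  Combine with x ≡ 1 (mod 11); new modulus lcm = 5016.
    Write x = 81 + 456·t and substitute into x ≡ 1 (mod 11): 456·t ≡ 1 − 81 = -80 (mod 11).
    Reduce coefficients mod 11: 5·t ≡ 8 (mod 11).
    The inverse of 5 mod 11 is 9 (since 5·9 = 45 = 4·11 + 1), so t ≡ 9·8 = 72 ≡ 6 (mod 11).
    Then x = 81 + 456·6 = 2817, valid modulo lcm(456, 11) = 5016: x ≡ 2817 (mod 5016).
  Combine with x ≡ 5 (mod 13); new modulus lcm = 65208.
    Write x = 2817 + 5016·t and substitute into x ≡ 5 (mod 13): 5016·t ≡ 5 − 2817 = -2812 (mod 13).
    Reduce coefficients mod 13: 11·t ≡ 9 (mod 13).
    The inverse of 11 mod 13 is 6 (since 11·6 = 66 = 5·13 + 1), so t ≡ 6·9 = 54 ≡ 2 (mod 13).
    Then x = 2817 + 5016·2 = 12849, valid modulo lcm(5016, 13) = 65208: x ≡ 12849 (mod 65208).
Verify against each original: 12849 mod 8 = 1, 12849 mod 3 = 0, 12849 mod 19 = 5, 12849 mod 11 = 1, 12849 mod 13 = 5.

x ≡ 12849 (mod 65208).


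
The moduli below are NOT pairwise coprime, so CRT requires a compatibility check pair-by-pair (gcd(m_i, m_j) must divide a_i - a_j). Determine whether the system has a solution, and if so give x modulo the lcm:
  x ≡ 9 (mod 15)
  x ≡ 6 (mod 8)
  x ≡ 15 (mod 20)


Moduli 15, 8, 20 are not pairwise coprime, so CRT works modulo lcm(m_i) when all pairwise compatibility conditions hold.
Pairwise compatibility: gcd(m_i, m_j) must divide a_i - a_j for every pair.
Merge one congruence at a time:
  Start: x ≡ 9 (mod 15).
  Combine with x ≡ 6 (mod 8): gcd(15, 8) = 1; 6 - 9 = -3, which IS divisible by 1, so compatible.
    Write x = 9 + 15·t and substitute into x ≡ 6 (mod 8): 15·t ≡ 6 − 9 = -3 (mod 8).
    Reduce coefficients mod 8: 7·t ≡ 5 (mod 8).
    The inverse of 7 mod 8 is 7 (since 7·7 = 49 = 6·8 + 1), so t ≡ 7·5 = 35 ≡ 3 (mod 8).
    Then x = 9 + 15·3 = 54, valid modulo lcm(15, 8) = 120: x ≡ 54 (mod 120).
  Combine with x ≡ 15 (mod 20): gcd(120, 20) = 20, and 15 - 54 = -39 is NOT divisible by 20.
    ⇒ system is inconsistent (no integer solution).

No solution (the system is inconsistent).


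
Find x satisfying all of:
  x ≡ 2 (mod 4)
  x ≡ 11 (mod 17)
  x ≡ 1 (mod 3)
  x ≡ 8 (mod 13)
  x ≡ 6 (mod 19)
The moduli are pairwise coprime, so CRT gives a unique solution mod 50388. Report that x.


Product of moduli M = 4 · 17 · 3 · 13 · 19 = 50388.
Merge one congruence at a time:
  Start: x ≡ 2 (mod 4).
  Combine with x ≡ 11 (mod 17); new modulus lcm = 68.
    Write x = 2 + 4·t and substitute into x ≡ 11 (mod 17): 4·t ≡ 11 − 2 = 9 (mod 17).
    The inverse of 4 mod 17 is 13 (since 4·13 = 52 = 3·17 + 1), so t ≡ 13·9 = 117 ≡ 15 (mod 17).
    Then x = 2 + 4·15 = 62, valid modulo lcm(4, 17) = 68: x ≡ 62 (mod 68).
  Combine with x ≡ 1 (mod 3); new modulus lcm = 204.
    Write x = 62 + 68·t and substitute into x ≡ 1 (mod 3): 68·t ≡ 1 − 62 = -61 (mod 3).
    Reduce coefficients mod 3: 2·t ≡ 2 (mod 3).
    The inverse of 2 mod 3 is 2 (since 2·2 = 4 = 1·3 + 1), so t ≡ 2·2 = 4 ≡ 1 (mod 3).
    Then x = 62 + 68·1 = 130, valid modulo lcm(68, 3) = 204: x ≡ 130 (mod 204).
  Combine with x ≡ 8 (mod 13); new modulus lcm = 2652.
    Write x = 130 + 204·t and substitute into x ≡ 8 (mod 13): 204·t ≡ 8 − 130 = -122 (mod 13).
    Reduce coefficients mod 13: 9·t ≡ 8 (mod 13).
    The inverse of 9 mod 13 is 3 (since 9·3 = 27 = 2·13 + 1), so t ≡ 3·8 = 24 ≡ 11 (mod 13).
    Then x = 130 + 204·11 = 2374, valid modulo lcm(204, 13) = 2652: x ≡ 2374 (mod 2652).
  Combine with x ≡ 6 (mod 19); new modulus lcm = 50388.
    Write x = 2374 + 2652·t and substitute into x ≡ 6 (mod 19): 2652·t ≡ 6 − 2374 = -2368 (mod 19).
    Reduce coefficients mod 19: 11·t ≡ 7 (mod 19).
    The inverse of 11 mod 19 is 7 (since 11·7 = 77 = 4·19 + 1), so t ≡ 7·7 = 49 ≡ 11 (mod 19).
    Then x = 2374 + 2652·11 = 31546, valid modulo lcm(2652, 19) = 50388: x ≡ 31546 (mod 50388).
Verify against each original: 31546 mod 4 = 2, 31546 mod 17 = 11, 31546 mod 3 = 1, 31546 mod 13 = 8, 31546 mod 19 = 6.

x ≡ 31546 (mod 50388).


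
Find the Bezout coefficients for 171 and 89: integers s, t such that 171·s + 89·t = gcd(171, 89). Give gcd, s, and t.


Euclidean algorithm on (171, 89) — divide until remainder is 0:
  171 = 1 · 89 + 82
  89 = 1 · 82 + 7
  82 = 11 · 7 + 5
  7 = 1 · 5 + 2
  5 = 2 · 2 + 1
  2 = 2 · 1 + 0
gcd(171, 89) = 1.
Track Bezout coefficients alongside the remainders: start with r₀ = 171 = a·1 + b·0 (s = 1, t = 0) and r₁ = 89 = a·0 + b·1 (s = 0, t = 1); each new remainder r_{k+1} = r_{k-1} − q_k·r_k inherits s_{k+1} = s_{k-1} − q_k·s_k, t_{k+1} = t_{k-1} − q_k·t_k, so r_k = a·s_k + b·t_k at every step:
  q = 1: r = 82, s = 1 − 1·0 = 1, t = 0 − 1·1 = -1  (check: 171·1 + 89·(-1) = 82)
  q = 1: r = 7, s = 0 − 1·1 = -1, t = 1 − 1·(-1) = 2  (check: 171·(-1) + 89·2 = 7)
  q = 11: r = 5, s = 1 − 11·(-1) = 12, t = -1 − 11·2 = -23  (check: 171·12 + 89·(-23) = 5)
  q = 1: r = 2, s = -1 − 1·12 = -13, t = 2 − 1·(-23) = 25  (check: 171·(-13) + 89·25 = 2)
  q = 2: r = 1, s = 12 − 2·(-13) = 38, t = -23 − 2·25 = -73  (check: 171·38 + 89·(-73) = 1)
The row with r = 1 (the gcd) gives the Bezout coefficients s = 38, t = -73.
Result: 171 · (38) + 89 · (-73) = 1.

gcd(171, 89) = 1; s = 38, t = -73 (check: 171·38 + 89·(-73) = 1).


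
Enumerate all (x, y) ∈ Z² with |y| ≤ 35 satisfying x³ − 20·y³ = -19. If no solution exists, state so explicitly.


The equation is x³ - 20y³ = -19. For fixed y, x³ = 20·y³ − 19, so a solution requires the RHS to be a perfect cube.
Strategy: iterate y from -35 to 35, compute RHS = 20·y³ − 19, and check whether it is a (positive or negative) perfect cube.
Check small values of y:
  y = 0: RHS = -19 is not a perfect cube.
  y = 1: RHS = 1 = (1)³ ⇒ x = 1 works.
  y = -1: RHS = -39 is not a perfect cube.
  y = 2: RHS = 141 is not a perfect cube.
  y = -2: RHS = -179 is not a perfect cube.
  y = 3: RHS = 521 is not a perfect cube.
  y = -3: RHS = -559 is not a perfect cube.
Continuing the search up to |y| = 35 finds no further solutions beyond those listed.
Collected solutions: (1, 1).

Solutions (with |y| ≤ 35): (1, 1).


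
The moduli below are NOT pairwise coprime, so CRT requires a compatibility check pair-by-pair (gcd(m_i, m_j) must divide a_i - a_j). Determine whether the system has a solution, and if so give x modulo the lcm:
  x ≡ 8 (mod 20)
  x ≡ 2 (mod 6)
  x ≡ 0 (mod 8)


Moduli 20, 6, 8 are not pairwise coprime, so CRT works modulo lcm(m_i) when all pairwise compatibility conditions hold.
Pairwise compatibility: gcd(m_i, m_j) must divide a_i - a_j for every pair.
Merge one congruence at a time:
  Start: x ≡ 8 (mod 20).
  Combine with x ≡ 2 (mod 6): gcd(20, 6) = 2; 2 - 8 = -6, which IS divisible by 2, so compatible.
    Write x = 8 + 20·t and substitute into x ≡ 2 (mod 6): 20·t ≡ 2 − 8 = -6 (mod 6).
    Divide the congruence (and modulus) by g = 2: 10·t ≡ -3 (mod 3).
    Reduce coefficients mod 3: 1·t ≡ 0 (mod 3).
    So t ≡ 0 (mod 3).
    Then x = 8 + 20·0 = 8, valid modulo lcm(20, 6) = 60: x ≡ 8 (mod 60).
  Combine with x ≡ 0 (mod 8): gcd(60, 8) = 4; 0 - 8 = -8, which IS divisible by 4, so compatible.
    Write x = 8 + 60·t and substitute into x ≡ 0 (mod 8): 60·t ≡ 0 − 8 = -8 (mod 8).
    Divide the congruence (and modulus) by g = 4: 15·t ≡ -2 (mod 2).
    Reduce coefficients mod 2: 1·t ≡ 0 (mod 2).
    So t ≡ 0 (mod 2).
    Then x = 8 + 60·0 = 8, valid modulo lcm(60, 8) = 120: x ≡ 8 (mod 120).
Verify: 8 mod 20 = 8, 8 mod 6 = 2, 8 mod 8 = 0.

x ≡ 8 (mod 120).


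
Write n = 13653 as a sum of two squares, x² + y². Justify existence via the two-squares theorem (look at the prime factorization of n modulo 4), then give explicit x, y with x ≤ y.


Step 1: Factor n = 13653 = 3^2 · 37 · 41.
Step 2: Check the mod-4 condition on each prime factor: 3 ≡ 3 (mod 4), exponent 2 (must be even); 37 ≡ 1 (mod 4), exponent 1; 41 ≡ 1 (mod 4), exponent 1.
All primes ≡ 3 (mod 4) appear to even exponent (or don't appear), so by the two-squares theorem n IS expressible as a sum of two squares.
Step 3: Build a representation. Group n = k² · m with k = 3 and m = 37 · 41 = 1517 (a product of primes ≡ 1 (mod 4)); a representation of m scales to one of n via (k·x)² + (k·y)² = k²(x² + y²). Each prime p ≡ 1 (mod 4) is itself a sum of two squares; find a² by testing p − a² for a perfect square:
  37: 37 − 1² = 36 = 6² ⇒ 37 = 1² + 6².
  41: 41 − 1² = 40, 41 − 2² = 37, 41 − 3² = 32, 41 − 4² = 25 = 5² ⇒ 41 = 4² + 5².
  Combine using the Brahmagupta–Fibonacci identity (a² + b²)(c² + d²) = (ac − bd)² + (ad + bc)² = (ac + bd)² + (ad − bc)²:
  37 · 41 = 1517: from (1² + 6²)(4² + 5²), take (1·4 − 6·5, 1·5 + 6·4) = (4 − 30, 5 + 24) = (-26, 29); dropping signs (only squares matter) gives (26, 29); check 26² + 29² = 676 + 841 = 1517 ✓.
  Scale by k = 3: (3·26, 3·29) = (78, 87).
Step 4: Order so x ≤ y and verify: 78² + 87² = 6084 + 7569 = 13653 = n. ✓

n = 13653 = 78² + 87² (one valid representation with x ≤ y).


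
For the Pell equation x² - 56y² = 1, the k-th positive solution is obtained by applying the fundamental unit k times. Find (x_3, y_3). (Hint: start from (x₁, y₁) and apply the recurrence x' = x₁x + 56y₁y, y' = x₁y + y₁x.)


Step 1: Find the fundamental solution (x₁, y₁) of x² - 56y² = 1.
  Expand √56 as a continued fraction. a₀ = ⌊√56⌋ = 7; iterate m_{k+1} = d_k·a_k − m_k, d_{k+1} = (56 − m_{k+1}²)/d_k, a_{k+1} = ⌊(a₀ + m_{k+1})/d_{k+1}⌋ (starting m₀ = 0, d₀ = 1), with convergents p_k = a_k·p_{k-1} + p_{k-2}, q_k = a_k·q_{k-1} + q_{k-2} (p₋₁ = 1, q₋₁ = 0):
  k = 0: a₀ = 7; p₀/q₀ = 7/1; p₀² − 56·q₀² = 49 − 56 = -7.
  k = 1: m = 7, d = 7, a = ⌊(7 + 7)/7⌋ = 2; p/q = (2·7 + 1)/(2·1 + 0) = 15/2; p² − 56·q² = 225 − 224 = 1.
  The first convergent with p² − 56·q² = 1 gives the fundamental solution (x₁, y₁) = (15, 2).
Step 2: Apply the recurrence (x_{n+1}, y_{n+1}) = (x₁x_n + 56y₁y_n, x₁y_n + y₁x_n) repeatedly.
  From (x_1, y_1) = (15, 2): x_2 = 15·15 + 56·2·2 = 449; y_2 = 15·2 + 2·15 = 60.
  From (x_2, y_2) = (449, 60): x_3 = 15·449 + 56·2·60 = 13455; y_3 = 15·60 + 2·449 = 1798.
Step 3: Verify x_3² - 56·y_3² = 181037025 - 181037024 = 1 (should be 1). ✓

(x_1, y_1) = (15, 2); (x_3, y_3) = (13455, 1798).


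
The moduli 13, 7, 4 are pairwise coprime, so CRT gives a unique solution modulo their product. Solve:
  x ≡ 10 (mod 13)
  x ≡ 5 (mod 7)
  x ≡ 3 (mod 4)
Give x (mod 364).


Moduli 13, 7, 4 are pairwise coprime; by CRT there is a unique solution modulo M = 13 · 7 · 4 = 364.
Solve pairwise, accumulating the modulus:
  Start with x ≡ 10 (mod 13).
  Combine with x ≡ 5 (mod 7): since gcd(13, 7) = 1, we get a unique residue mod 91.
    Write x = 10 + 13·t and substitute into x ≡ 5 (mod 7): 13·t ≡ 5 − 10 = -5 (mod 7).
    Reduce coefficients mod 7: 6·t ≡ 2 (mod 7).
    The inverse of 6 mod 7 is 6 (since 6·6 = 36 = 5·7 + 1), so t ≡ 6·2 = 12 ≡ 5 (mod 7).
    Then x = 10 + 13·5 = 75, valid modulo lcm(13, 7) = 91: x ≡ 75 (mod 91).
  Combine with x ≡ 3 (mod 4): since gcd(91, 4) = 1, we get a unique residue mod 364.
    Write x = 75 + 91·t and substitute into x ≡ 3 (mod 4): 91·t ≡ 3 − 75 = -72 (mod 4).
    Reduce coefficients mod 4: 3·t ≡ 0 (mod 4).
    The inverse of 3 mod 4 is 3 (since 3·3 = 9 = 2·4 + 1), so t ≡ 3·0 = 0 ≡ 0 (mod 4).
    Then x = 75 + 91·0 = 75, valid modulo lcm(91, 4) = 364: x ≡ 75 (mod 364).
Verify: 75 mod 13 = 10 ✓, 75 mod 7 = 5 ✓, 75 mod 4 = 3 ✓.

x ≡ 75 (mod 364).


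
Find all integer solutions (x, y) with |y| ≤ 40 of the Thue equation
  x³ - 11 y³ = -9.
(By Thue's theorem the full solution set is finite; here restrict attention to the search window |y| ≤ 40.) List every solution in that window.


The equation is x³ - 11y³ = -9. For fixed y, x³ = 11·y³ − 9, so a solution requires the RHS to be a perfect cube.
Strategy: iterate y from -40 to 40, compute RHS = 11·y³ − 9, and check whether it is a (positive or negative) perfect cube.
Check small values of y:
  y = 0: RHS = -9 is not a perfect cube.
  y = 1: RHS = 2 is not a perfect cube.
  y = -1: RHS = -20 is not a perfect cube.
  y = 2: RHS = 79 is not a perfect cube.
  y = -2: RHS = -97 is not a perfect cube.
  y = 3: RHS = 288 is not a perfect cube.
  y = -3: RHS = -306 is not a perfect cube.
Continuing the search up to |y| = 40 finds no solutions either.
No (x, y) in the scanned range satisfies the equation.

No integer solutions with |y| ≤ 40.


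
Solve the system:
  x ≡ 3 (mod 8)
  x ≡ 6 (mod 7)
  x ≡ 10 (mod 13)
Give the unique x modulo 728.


Moduli 8, 7, 13 are pairwise coprime; by CRT there is a unique solution modulo M = 8 · 7 · 13 = 728.
Solve pairwise, accumulating the modulus:
  Start with x ≡ 3 (mod 8).
  Combine with x ≡ 6 (mod 7): since gcd(8, 7) = 1, we get a unique residue mod 56.
    Write x = 3 + 8·t and substitute into x ≡ 6 (mod 7): 8·t ≡ 6 − 3 = 3 (mod 7).
    Reduce coefficients mod 7: 1·t ≡ 3 (mod 7).
    So t ≡ 3 (mod 7).
    Then x = 3 + 8·3 = 27, valid modulo lcm(8, 7) = 56: x ≡ 27 (mod 56).
  Combine with x ≡ 10 (mod 13): since gcd(56, 13) = 1, we get a unique residue mod 728.
    Write x = 27 + 56·t and substitute into x ≡ 10 (mod 13): 56·t ≡ 10 − 27 = -17 (mod 13).
    Reduce coefficients mod 13: 4·t ≡ 9 (mod 13).
    The inverse of 4 mod 13 is 10 (since 4·10 = 40 = 3·13 + 1), so t ≡ 10·9 = 90 ≡ 12 (mod 13).
    Then x = 27 + 56·12 = 699, valid modulo lcm(56, 13) = 728: x ≡ 699 (mod 728).
Verify: 699 mod 8 = 3 ✓, 699 mod 7 = 6 ✓, 699 mod 13 = 10 ✓.

x ≡ 699 (mod 728).


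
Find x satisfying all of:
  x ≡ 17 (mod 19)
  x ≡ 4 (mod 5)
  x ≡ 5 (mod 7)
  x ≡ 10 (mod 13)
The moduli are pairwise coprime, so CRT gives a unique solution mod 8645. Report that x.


Product of moduli M = 19 · 5 · 7 · 13 = 8645.
Merge one congruence at a time:
  Start: x ≡ 17 (mod 19).
  Combine with x ≡ 4 (mod 5); new modulus lcm = 95.
    Write x = 17 + 19·t and substitute into x ≡ 4 (mod 5): 19·t ≡ 4 − 17 = -13 (mod 5).
    Reduce coefficients mod 5: 4·t ≡ 2 (mod 5).
    The inverse of 4 mod 5 is 4 (since 4·4 = 16 = 3·5 + 1), so t ≡ 4·2 = 8 ≡ 3 (mod 5).
    Then x = 17 + 19·3 = 74, valid modulo lcm(19, 5) = 95: x ≡ 74 (mod 95).
  Combine with x ≡ 5 (mod 7); new modulus lcm = 665.
    Write x = 74 + 95·t and substitute into x ≡ 5 (mod 7): 95·t ≡ 5 − 74 = -69 (mod 7).
    Reduce coefficients mod 7: 4·t ≡ 1 (mod 7).
    The inverse of 4 mod 7 is 2 (since 4·2 = 8 = 1·7 + 1), so t ≡ 2·1 = 2 ≡ 2 (mod 7).
    Then x = 74 + 95·2 = 264, valid modulo lcm(95, 7) = 665: x ≡ 264 (mod 665).
  Combine with x ≡ 10 (mod 13); new modulus lcm = 8645.
    Write x = 264 + 665·t and substitute into x ≡ 10 (mod 13): 665·t ≡ 10 − 264 = -254 (mod 13).
    Reduce coefficients mod 13: 2·t ≡ 6 (mod 13).
    The inverse of 2 mod 13 is 7 (since 2·7 = 14 = 1·13 + 1), so t ≡ 7·6 = 42 ≡ 3 (mod 13).
    Then x = 264 + 665·3 = 2259, valid modulo lcm(665, 13) = 8645: x ≡ 2259 (mod 8645).
Verify against each original: 2259 mod 19 = 17, 2259 mod 5 = 4, 2259 mod 7 = 5, 2259 mod 13 = 10.

x ≡ 2259 (mod 8645).


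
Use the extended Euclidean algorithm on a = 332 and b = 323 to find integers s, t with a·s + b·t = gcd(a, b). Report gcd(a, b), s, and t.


Euclidean algorithm on (332, 323) — divide until remainder is 0:
  332 = 1 · 323 + 9
  323 = 35 · 9 + 8
  9 = 1 · 8 + 1
  8 = 8 · 1 + 0
gcd(332, 323) = 1.
Track Bezout coefficients alongside the remainders: start with r₀ = 332 = a·1 + b·0 (s = 1, t = 0) and r₁ = 323 = a·0 + b·1 (s = 0, t = 1); each new remainder r_{k+1} = r_{k-1} − q_k·r_k inherits s_{k+1} = s_{k-1} − q_k·s_k, t_{k+1} = t_{k-1} − q_k·t_k, so r_k = a·s_k + b·t_k at every step:
  q = 1: r = 9, s = 1 − 1·0 = 1, t = 0 − 1·1 = -1  (check: 332·1 + 323·(-1) = 9)
  q = 35: r = 8, s = 0 − 35·1 = -35, t = 1 − 35·(-1) = 36  (check: 332·(-35) + 323·36 = 8)
  q = 1: r = 1, s = 1 − 1·(-35) = 36, t = -1 − 1·36 = -37  (check: 332·36 + 323·(-37) = 1)
The row with r = 1 (the gcd) gives the Bezout coefficients s = 36, t = -37.
Result: 332 · (36) + 323 · (-37) = 1.

gcd(332, 323) = 1; s = 36, t = -37 (check: 332·36 + 323·(-37) = 1).


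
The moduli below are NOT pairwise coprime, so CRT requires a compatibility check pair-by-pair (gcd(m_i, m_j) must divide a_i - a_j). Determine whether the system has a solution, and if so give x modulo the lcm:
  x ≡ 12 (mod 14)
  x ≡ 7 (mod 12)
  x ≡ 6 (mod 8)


Moduli 14, 12, 8 are not pairwise coprime, so CRT works modulo lcm(m_i) when all pairwise compatibility conditions hold.
Pairwise compatibility: gcd(m_i, m_j) must divide a_i - a_j for every pair.
Merge one congruence at a time:
  Start: x ≡ 12 (mod 14).
  Combine with x ≡ 7 (mod 12): gcd(14, 12) = 2, and 7 - 12 = -5 is NOT divisible by 2.
    ⇒ system is inconsistent (no integer solution).

No solution (the system is inconsistent).


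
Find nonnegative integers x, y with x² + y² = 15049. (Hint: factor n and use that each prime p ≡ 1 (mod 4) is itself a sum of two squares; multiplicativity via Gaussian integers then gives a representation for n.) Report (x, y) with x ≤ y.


Step 1: Factor n = 15049 = 101 · 149.
Step 2: Check the mod-4 condition on each prime factor: 101 ≡ 1 (mod 4), exponent 1; 149 ≡ 1 (mod 4), exponent 1.
All primes ≡ 3 (mod 4) appear to even exponent (or don't appear), so by the two-squares theorem n IS expressible as a sum of two squares.
Step 3: Build a representation. Here n = 101 · 149 is a product of primes ≡ 1 (mod 4). Each prime p ≡ 1 (mod 4) is itself a sum of two squares; find a² by testing p − a² for a perfect square:
  101: 101 − 1² = 100 = 10² ⇒ 101 = 1² + 10².
  149: 149 − 1² = 148, 149 − 2² = 145, 149 − 3² = 140, 149 − 4² = 133, 149 − 5² = 124, 149 − 6² = 113, 149 − 7² = 100 = 10² ⇒ 149 = 7² + 10².
  Combine using the Brahmagupta–Fibonacci identity (a² + b²)(c² + d²) = (ac − bd)² + (ad + bc)² = (ac + bd)² + (ad − bc)²:
  101 · 149 = 15049: from (1² + 10²)(7² + 10²), take (1·7 − 10·10, 1·10 + 10·7) = (7 − 100, 10 + 70) = (-93, 80); dropping signs (only squares matter) gives (93, 80); check 93² + 80² = 8649 + 6400 = 15049 ✓.
Step 4: Order so x ≤ y and verify: 80² + 93² = 6400 + 8649 = 15049 = n. ✓

n = 15049 = 80² + 93² (one valid representation with x ≤ y).


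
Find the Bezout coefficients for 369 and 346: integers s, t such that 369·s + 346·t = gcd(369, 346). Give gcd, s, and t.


Euclidean algorithm on (369, 346) — divide until remainder is 0:
  369 = 1 · 346 + 23
  346 = 15 · 23 + 1
  23 = 23 · 1 + 0
gcd(369, 346) = 1.
Track Bezout coefficients alongside the remainders: start with r₀ = 369 = a·1 + b·0 (s = 1, t = 0) and r₁ = 346 = a·0 + b·1 (s = 0, t = 1); each new remainder r_{k+1} = r_{k-1} − q_k·r_k inherits s_{k+1} = s_{k-1} − q_k·s_k, t_{k+1} = t_{k-1} − q_k·t_k, so r_k = a·s_k + b·t_k at every step:
  q = 1: r = 23, s = 1 − 1·0 = 1, t = 0 − 1·1 = -1  (check: 369·1 + 346·(-1) = 23)
  q = 15: r = 1, s = 0 − 15·1 = -15, t = 1 − 15·(-1) = 16  (check: 369·(-15) + 346·16 = 1)
The row with r = 1 (the gcd) gives the Bezout coefficients s = -15, t = 16.
Result: 369 · (-15) + 346 · (16) = 1.

gcd(369, 346) = 1; s = -15, t = 16 (check: 369·(-15) + 346·16 = 1).


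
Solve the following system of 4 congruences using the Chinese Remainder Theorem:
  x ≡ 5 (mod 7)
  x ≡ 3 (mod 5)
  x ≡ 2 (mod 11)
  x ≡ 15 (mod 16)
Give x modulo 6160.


Product of moduli M = 7 · 5 · 11 · 16 = 6160.
Merge one congruence at a time:
  Start: x ≡ 5 (mod 7).
  Combine with x ≡ 3 (mod 5); new modulus lcm = 35.
    Write x = 5 + 7·t and substitute into x ≡ 3 (mod 5): 7·t ≡ 3 − 5 = -2 (mod 5).
    Reduce coefficients mod 5: 2·t ≡ 3 (mod 5).
    The inverse of 2 mod 5 is 3 (since 2·3 = 6 = 1·5 + 1), so t ≡ 3·3 = 9 ≡ 4 (mod 5).
    Then x = 5 + 7·4 = 33, valid modulo lcm(7, 5) = 35: x ≡ 33 (mod 35).
  Combine with x ≡ 2 (mod 11); new modulus lcm = 385.
    Write x = 33 + 35·t and substitute into x ≡ 2 (mod 11): 35·t ≡ 2 − 33 = -31 (mod 11).
    Reduce coefficients mod 11: 2·t ≡ 2 (mod 11).
    The inverse of 2 mod 11 is 6 (since 2·6 = 12 = 1·11 + 1), so t ≡ 6·2 = 12 ≡ 1 (mod 11).
    Then x = 33 + 35·1 = 68, valid modulo lcm(35, 11) = 385: x ≡ 68 (mod 385).
  Combine with x ≡ 15 (mod 16); new modulus lcm = 6160.
    Write x = 68 + 385·t and substitute into x ≡ 15 (mod 16): 385·t ≡ 15 − 68 = -53 (mod 16).
    Reduce coefficients mod 16: 1·t ≡ 11 (mod 16).
    So t ≡ 11 (mod 16).
    Then x = 68 + 385·11 = 4303, valid modulo lcm(385, 16) = 6160: x ≡ 4303 (mod 6160).
Verify against each original: 4303 mod 7 = 5, 4303 mod 5 = 3, 4303 mod 11 = 2, 4303 mod 16 = 15.

x ≡ 4303 (mod 6160).


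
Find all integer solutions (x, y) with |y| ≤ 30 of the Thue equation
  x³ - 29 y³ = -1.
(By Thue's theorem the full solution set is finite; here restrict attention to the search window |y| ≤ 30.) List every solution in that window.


The equation is x³ - 29y³ = -1. For fixed y, x³ = 29·y³ − 1, so a solution requires the RHS to be a perfect cube.
Strategy: iterate y from -30 to 30, compute RHS = 29·y³ − 1, and check whether it is a (positive or negative) perfect cube.
Check small values of y:
  y = 0: RHS = -1 = (-1)³ ⇒ x = -1 works.
  y = 1: RHS = 28 is not a perfect cube.
  y = -1: RHS = -30 is not a perfect cube.
  y = 2: RHS = 231 is not a perfect cube.
  y = -2: RHS = -233 is not a perfect cube.
  y = 3: RHS = 782 is not a perfect cube.
  y = -3: RHS = -784 is not a perfect cube.
Continuing the search up to |y| = 30 finds no further solutions beyond those listed.
Collected solutions: (-1, 0).

Solutions (with |y| ≤ 30): (-1, 0).


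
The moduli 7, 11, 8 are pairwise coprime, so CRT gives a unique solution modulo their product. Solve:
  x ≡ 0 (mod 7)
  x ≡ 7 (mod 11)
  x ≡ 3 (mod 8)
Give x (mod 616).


Moduli 7, 11, 8 are pairwise coprime; by CRT there is a unique solution modulo M = 7 · 11 · 8 = 616.
Solve pairwise, accumulating the modulus:
  Start with x ≡ 0 (mod 7).
  Combine with x ≡ 7 (mod 11): since gcd(7, 11) = 1, we get a unique residue mod 77.
    Write x = 0 + 7·t and substitute into x ≡ 7 (mod 11): 7·t ≡ 7 − 0 = 7 (mod 11).
    The inverse of 7 mod 11 is 8 (since 7·8 = 56 = 5·11 + 1), so t ≡ 8·7 = 56 ≡ 1 (mod 11).
    Then x = 0 + 7·1 = 7, valid modulo lcm(7, 11) = 77: x ≡ 7 (mod 77).
  Combine with x ≡ 3 (mod 8): since gcd(77, 8) = 1, we get a unique residue mod 616.
    Write x = 7 + 77·t and substitute into x ≡ 3 (mod 8): 77·t ≡ 3 − 7 = -4 (mod 8).
    Reduce coefficients mod 8: 5·t ≡ 4 (mod 8).
    The inverse of 5 mod 8 is 5 (since 5·5 = 25 = 3·8 + 1), so t ≡ 5·4 = 20 ≡ 4 (mod 8).
    Then x = 7 + 77·4 = 315, valid modulo lcm(77, 8) = 616: x ≡ 315 (mod 616).
Verify: 315 mod 7 = 0 ✓, 315 mod 11 = 7 ✓, 315 mod 8 = 3 ✓.

x ≡ 315 (mod 616).


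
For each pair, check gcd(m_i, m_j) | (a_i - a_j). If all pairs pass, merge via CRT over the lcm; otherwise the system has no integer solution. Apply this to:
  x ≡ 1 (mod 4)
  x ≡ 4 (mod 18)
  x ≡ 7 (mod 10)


Moduli 4, 18, 10 are not pairwise coprime, so CRT works modulo lcm(m_i) when all pairwise compatibility conditions hold.
Pairwise compatibility: gcd(m_i, m_j) must divide a_i - a_j for every pair.
Merge one congruence at a time:
  Start: x ≡ 1 (mod 4).
  Combine with x ≡ 4 (mod 18): gcd(4, 18) = 2, and 4 - 1 = 3 is NOT divisible by 2.
    ⇒ system is inconsistent (no integer solution).

No solution (the system is inconsistent).


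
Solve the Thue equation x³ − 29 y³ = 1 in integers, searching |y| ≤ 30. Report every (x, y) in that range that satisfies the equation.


The equation is x³ - 29y³ = 1. For fixed y, x³ = 29·y³ + 1, so a solution requires the RHS to be a perfect cube.
Strategy: iterate y from -30 to 30, compute RHS = 29·y³ + 1, and check whether it is a (positive or negative) perfect cube.
Check small values of y:
  y = 0: RHS = 1 = (1)³ ⇒ x = 1 works.
  y = 1: RHS = 30 is not a perfect cube.
  y = -1: RHS = -28 is not a perfect cube.
  y = 2: RHS = 233 is not a perfect cube.
  y = -2: RHS = -231 is not a perfect cube.
  y = 3: RHS = 784 is not a perfect cube.
  y = -3: RHS = -782 is not a perfect cube.
Continuing the search up to |y| = 30 finds no further solutions beyond those listed.
Collected solutions: (1, 0).

Solutions (with |y| ≤ 30): (1, 0).


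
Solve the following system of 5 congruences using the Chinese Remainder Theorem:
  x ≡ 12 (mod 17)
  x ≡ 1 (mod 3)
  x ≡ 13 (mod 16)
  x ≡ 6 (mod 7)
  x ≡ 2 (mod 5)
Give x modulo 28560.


Product of moduli M = 17 · 3 · 16 · 7 · 5 = 28560.
Merge one congruence at a time:
  Start: x ≡ 12 (mod 17).
  Combine with x ≡ 1 (mod 3); new modulus lcm = 51.
    Write x = 12 + 17·t and substitute into x ≡ 1 (mod 3): 17·t ≡ 1 − 12 = -11 (mod 3).
    Reduce coefficients mod 3: 2·t ≡ 1 (mod 3).
    The inverse of 2 mod 3 is 2 (since 2·2 = 4 = 1·3 + 1), so t ≡ 2·1 = 2 ≡ 2 (mod 3).
    Then x = 12 + 17·2 = 46, valid modulo lcm(17, 3) = 51: x ≡ 46 (mod 51).
  Combine with x ≡ 13 (mod 16); new modulus lcm = 816.
    Write x = 46 + 51·t and substitute into x ≡ 13 (mod 16): 51·t ≡ 13 − 46 = -33 (mod 16).
    Reduce coefficients mod 16: 3·t ≡ 15 (mod 16).
    The inverse of 3 mod 16 is 11 (since 3·11 = 33 = 2·16 + 1), so t ≡ 11·15 = 165 ≡ 5 (mod 16).
    Then x = 46 + 51·5 = 301, valid modulo lcm(51, 16) = 816: x ≡ 301 (mod 816).
  Combine with x ≡ 6 (mod 7); new modulus lcm = 5712.
    Write x = 301 + 816·t and substitute into x ≡ 6 (mod 7): 816·t ≡ 6 − 301 = -295 (mod 7).
    Reduce coefficients mod 7: 4·t ≡ 6 (mod 7).
    The inverse of 4 mod 7 is 2 (since 4·2 = 8 = 1·7 + 1), so t ≡ 2·6 = 12 ≡ 5 (mod 7).
    Then x = 301 + 816·5 = 4381, valid modulo lcm(816, 7) = 5712: x ≡ 4381 (mod 5712).
  Combine with x ≡ 2 (mod 5); new modulus lcm = 28560.
    Write x = 4381 + 5712·t and substitute into x ≡ 2 (mod 5): 5712·t ≡ 2 − 4381 = -4379 (mod 5).
    Reduce coefficients mod 5: 2·t ≡ 1 (mod 5).
    The inverse of 2 mod 5 is 3 (since 2·3 = 6 = 1·5 + 1), so t ≡ 3·1 = 3 ≡ 3 (mod 5).
    Then x = 4381 + 5712·3 = 21517, valid modulo lcm(5712, 5) = 28560: x ≡ 21517 (mod 28560).
Verify against each original: 21517 mod 17 = 12, 21517 mod 3 = 1, 21517 mod 16 = 13, 21517 mod 7 = 6, 21517 mod 5 = 2.

x ≡ 21517 (mod 28560).


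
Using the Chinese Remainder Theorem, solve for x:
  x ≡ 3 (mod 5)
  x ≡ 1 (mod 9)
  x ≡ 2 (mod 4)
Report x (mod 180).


Moduli 5, 9, 4 are pairwise coprime; by CRT there is a unique solution modulo M = 5 · 9 · 4 = 180.
Solve pairwise, accumulating the modulus:
  Start with x ≡ 3 (mod 5).
  Combine with x ≡ 1 (mod 9): since gcd(5, 9) = 1, we get a unique residue mod 45.
    Write x = 3 + 5·t and substitute into x ≡ 1 (mod 9): 5·t ≡ 1 − 3 = -2 (mod 9).
    Reduce coefficients mod 9: 5·t ≡ 7 (mod 9).
    The inverse of 5 mod 9 is 2 (since 5·2 = 10 = 1·9 + 1), so t ≡ 2·7 = 14 ≡ 5 (mod 9).
    Then x = 3 + 5·5 = 28, valid modulo lcm(5, 9) = 45: x ≡ 28 (mod 45).
  Combine with x ≡ 2 (mod 4): since gcd(45, 4) = 1, we get a unique residue mod 180.
    Write x = 28 + 45·t and substitute into x ≡ 2 (mod 4): 45·t ≡ 2 − 28 = -26 (mod 4).
    Reduce coefficients mod 4: 1·t ≡ 2 (mod 4).
    So t ≡ 2 (mod 4).
    Then x = 28 + 45·2 = 118, valid modulo lcm(45, 4) = 180: x ≡ 118 (mod 180).
Verify: 118 mod 5 = 3 ✓, 118 mod 9 = 1 ✓, 118 mod 4 = 2 ✓.

x ≡ 118 (mod 180).


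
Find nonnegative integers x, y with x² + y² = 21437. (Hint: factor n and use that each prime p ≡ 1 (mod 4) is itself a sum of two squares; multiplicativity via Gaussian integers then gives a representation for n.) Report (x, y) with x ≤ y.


Step 1: Factor n = 21437 = 13 · 17 · 97.
Step 2: Check the mod-4 condition on each prime factor: 13 ≡ 1 (mod 4), exponent 1; 17 ≡ 1 (mod 4), exponent 1; 97 ≡ 1 (mod 4), exponent 1.
All primes ≡ 3 (mod 4) appear to even exponent (or don't appear), so by the two-squares theorem n IS expressible as a sum of two squares.
Step 3: Build a representation. Here n = 13 · 17 · 97 is a product of primes ≡ 1 (mod 4). Each prime p ≡ 1 (mod 4) is itself a sum of two squares; find a² by testing p − a² for a perfect square:
  13: 13 − 1² = 12, 13 − 2² = 9 = 3² ⇒ 13 = 2² + 3².
  17: 17 − 1² = 16 = 4² ⇒ 17 = 1² + 4².
  97: 97 − 1² = 96, 97 − 2² = 93, 97 − 3² = 88, 97 − 4² = 81 = 9² ⇒ 97 = 4² + 9².
  Combine using the Brahmagupta–Fibonacci identity (a² + b²)(c² + d²) = (ac − bd)² + (ad + bc)² = (ac + bd)² + (ad − bc)²:
  13 · 17 = 221: from (2² + 3²)(1² + 4²), take (2·1 − 3·4, 2·4 + 3·1) = (2 − 12, 8 + 3) = (-10, 11); dropping signs (only squares matter) gives (10, 11); check 10² + 11² = 100 + 121 = 221 ✓.
  221 · 97 = 21437: from (10² + 11²)(4² + 9²), take (10·4 − 11·9, 10·9 + 11·4) = (40 − 99, 90 + 44) = (-59, 134); dropping signs (only squares matter) gives (59, 134); check 59² + 134² = 3481 + 17956 = 21437 ✓.
Step 4: Order so x ≤ y and verify: 59² + 134² = 3481 + 17956 = 21437 = n. ✓

n = 21437 = 59² + 134² (one valid representation with x ≤ y).


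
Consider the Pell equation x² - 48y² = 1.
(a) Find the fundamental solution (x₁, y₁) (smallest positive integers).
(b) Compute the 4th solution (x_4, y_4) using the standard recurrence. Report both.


Step 1: Find the fundamental solution (x₁, y₁) of x² - 48y² = 1.
  Expand √48 as a continued fraction. a₀ = ⌊√48⌋ = 6; iterate m_{k+1} = d_k·a_k − m_k, d_{k+1} = (48 − m_{k+1}²)/d_k, a_{k+1} = ⌊(a₀ + m_{k+1})/d_{k+1}⌋ (starting m₀ = 0, d₀ = 1), with convergents p_k = a_k·p_{k-1} + p_{k-2}, q_k = a_k·q_{k-1} + q_{k-2} (p₋₁ = 1, q₋₁ = 0):
  k = 0: a₀ = 6; p₀/q₀ = 6/1; p₀² − 48·q₀² = 36 − 48 = -12.
  k = 1: m = 6, d = 12, a = ⌊(6 + 6)/12⌋ = 1; p/q = (1·6 + 1)/(1·1 + 0) = 7/1; p² − 48·q² = 49 − 48 = 1.
  The first convergent with p² − 48·q² = 1 gives the fundamental solution (x₁, y₁) = (7, 1).
Step 2: Apply the recurrence (x_{n+1}, y_{n+1}) = (x₁x_n + 48y₁y_n, x₁y_n + y₁x_n) repeatedly.
  From (x_1, y_1) = (7, 1): x_2 = 7·7 + 48·1·1 = 97; y_2 = 7·1 + 1·7 = 14.
  From (x_2, y_2) = (97, 14): x_3 = 7·97 + 48·1·14 = 1351; y_3 = 7·14 + 1·97 = 195.
  From (x_3, y_3) = (1351, 195): x_4 = 7·1351 + 48·1·195 = 18817; y_4 = 7·195 + 1·1351 = 2716.
Step 3: Verify x_4² - 48·y_4² = 354079489 - 354079488 = 1 (should be 1). ✓

(x_1, y_1) = (7, 1); (x_4, y_4) = (18817, 2716).


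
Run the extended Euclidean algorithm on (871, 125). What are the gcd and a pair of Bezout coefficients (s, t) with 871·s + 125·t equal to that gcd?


Euclidean algorithm on (871, 125) — divide until remainder is 0:
  871 = 6 · 125 + 121
  125 = 1 · 121 + 4
  121 = 30 · 4 + 1
  4 = 4 · 1 + 0
gcd(871, 125) = 1.
Track Bezout coefficients alongside the remainders: start with r₀ = 871 = a·1 + b·0 (s = 1, t = 0) and r₁ = 125 = a·0 + b·1 (s = 0, t = 1); each new remainder r_{k+1} = r_{k-1} − q_k·r_k inherits s_{k+1} = s_{k-1} − q_k·s_k, t_{k+1} = t_{k-1} − q_k·t_k, so r_k = a·s_k + b·t_k at every step:
  q = 6: r = 121, s = 1 − 6·0 = 1, t = 0 − 6·1 = -6  (check: 871·1 + 125·(-6) = 121)
  q = 1: r = 4, s = 0 − 1·1 = -1, t = 1 − 1·(-6) = 7  (check: 871·(-1) + 125·7 = 4)
  q = 30: r = 1, s = 1 − 30·(-1) = 31, t = -6 − 30·7 = -216  (check: 871·31 + 125·(-216) = 1)
The row with r = 1 (the gcd) gives the Bezout coefficients s = 31, t = -216.
Result: 871 · (31) + 125 · (-216) = 1.

gcd(871, 125) = 1; s = 31, t = -216 (check: 871·31 + 125·(-216) = 1).


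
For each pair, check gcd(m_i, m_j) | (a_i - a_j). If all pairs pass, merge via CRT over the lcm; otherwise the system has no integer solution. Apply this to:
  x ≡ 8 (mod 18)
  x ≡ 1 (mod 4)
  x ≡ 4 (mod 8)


Moduli 18, 4, 8 are not pairwise coprime, so CRT works modulo lcm(m_i) when all pairwise compatibility conditions hold.
Pairwise compatibility: gcd(m_i, m_j) must divide a_i - a_j for every pair.
Merge one congruence at a time:
  Start: x ≡ 8 (mod 18).
  Combine with x ≡ 1 (mod 4): gcd(18, 4) = 2, and 1 - 8 = -7 is NOT divisible by 2.
    ⇒ system is inconsistent (no integer solution).

No solution (the system is inconsistent).


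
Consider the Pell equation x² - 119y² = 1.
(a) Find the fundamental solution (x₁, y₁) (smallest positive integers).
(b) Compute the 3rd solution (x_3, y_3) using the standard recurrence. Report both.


Step 1: Find the fundamental solution (x₁, y₁) of x² - 119y² = 1.
  Expand √119 as a continued fraction. a₀ = ⌊√119⌋ = 10; iterate m_{k+1} = d_k·a_k − m_k, d_{k+1} = (119 − m_{k+1}²)/d_k, a_{k+1} = ⌊(a₀ + m_{k+1})/d_{k+1}⌋ (starting m₀ = 0, d₀ = 1), with convergents p_k = a_k·p_{k-1} + p_{k-2}, q_k = a_k·q_{k-1} + q_{k-2} (p₋₁ = 1, q₋₁ = 0):
  k = 0: a₀ = 10; p₀/q₀ = 10/1; p₀² − 119·q₀² = 100 − 119 = -19.
  k = 1: m = 10, d = 19, a = ⌊(10 + 10)/19⌋ = 1; p/q = (1·10 + 1)/(1·1 + 0) = 11/1; p² − 119·q² = 121 − 119 = 2.
  k = 2: m = 9, d = 2, a = ⌊(10 + 9)/2⌋ = 9; p/q = (9·11 + 10)/(9·1 + 1) = 109/10; p² − 119·q² = 11881 − 11900 = -19.
  k = 3: m = 9, d = 19, a = ⌊(10 + 9)/19⌋ = 1; p/q = (1·109 + 11)/(1·10 + 1) = 120/11; p² − 119·q² = 14400 − 14399 = 1.
  The first convergent with p² − 119·q² = 1 gives the fundamental solution (x₁, y₁) = (120, 11).
Step 2: Apply the recurrence (x_{n+1}, y_{n+1}) = (x₁x_n + 119y₁y_n, x₁y_n + y₁x_n) repeatedly.
  From (x_1, y_1) = (120, 11): x_2 = 120·120 + 119·11·11 = 28799; y_2 = 120·11 + 11·120 = 2640.
  From (x_2, y_2) = (28799, 2640): x_3 = 120·28799 + 119·11·2640 = 6911640; y_3 = 120·2640 + 11·28799 = 633589.
Step 3: Verify x_3² - 119·y_3² = 47770767489600 - 47770767489599 = 1 (should be 1). ✓

(x_1, y_1) = (120, 11); (x_3, y_3) = (6911640, 633589).


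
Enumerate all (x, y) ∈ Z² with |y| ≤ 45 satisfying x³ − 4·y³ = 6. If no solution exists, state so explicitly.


The equation is x³ - 4y³ = 6. For fixed y, x³ = 4·y³ + 6, so a solution requires the RHS to be a perfect cube.
Strategy: iterate y from -45 to 45, compute RHS = 4·y³ + 6, and check whether it is a (positive or negative) perfect cube.
Check small values of y:
  y = 0: RHS = 6 is not a perfect cube.
  y = 1: RHS = 10 is not a perfect cube.
  y = -1: RHS = 2 is not a perfect cube.
  y = 2: RHS = 38 is not a perfect cube.
  y = -2: RHS = -26 is not a perfect cube.
  y = 3: RHS = 114 is not a perfect cube.
  y = -3: RHS = -102 is not a perfect cube.
Continuing the search up to |y| = 45 finds no solutions either.
No (x, y) in the scanned range satisfies the equation.

No integer solutions with |y| ≤ 45.


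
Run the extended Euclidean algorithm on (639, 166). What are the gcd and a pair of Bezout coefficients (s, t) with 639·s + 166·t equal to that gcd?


Euclidean algorithm on (639, 166) — divide until remainder is 0:
  639 = 3 · 166 + 141
  166 = 1 · 141 + 25
  141 = 5 · 25 + 16
  25 = 1 · 16 + 9
  16 = 1 · 9 + 7
  9 = 1 · 7 + 2
  7 = 3 · 2 + 1
  2 = 2 · 1 + 0
gcd(639, 166) = 1.
Track Bezout coefficients alongside the remainders: start with r₀ = 639 = a·1 + b·0 (s = 1, t = 0) and r₁ = 166 = a·0 + b·1 (s = 0, t = 1); each new remainder r_{k+1} = r_{k-1} − q_k·r_k inherits s_{k+1} = s_{k-1} − q_k·s_k, t_{k+1} = t_{k-1} − q_k·t_k, so r_k = a·s_k + b·t_k at every step:
  q = 3: r = 141, s = 1 − 3·0 = 1, t = 0 − 3·1 = -3  (check: 639·1 + 166·(-3) = 141)
  q = 1: r = 25, s = 0 − 1·1 = -1, t = 1 − 1·(-3) = 4  (check: 639·(-1) + 166·4 = 25)
  q = 5: r = 16, s = 1 − 5·(-1) = 6, t = -3 − 5·4 = -23  (check: 639·6 + 166·(-23) = 16)
  q = 1: r = 9, s = -1 − 1·6 = -7, t = 4 − 1·(-23) = 27  (check: 639·(-7) + 166·27 = 9)
  q = 1: r = 7, s = 6 − 1·(-7) = 13, t = -23 − 1·27 = -50  (check: 639·13 + 166·(-50) = 7)
  q = 1: r = 2, s = -7 − 1·13 = -20, t = 27 − 1·(-50) = 77  (check: 639·(-20) + 166·77 = 2)
  q = 3: r = 1, s = 13 − 3·(-20) = 73, t = -50 − 3·77 = -281  (check: 639·73 + 166·(-281) = 1)
The row with r = 1 (the gcd) gives the Bezout coefficients s = 73, t = -281.
Result: 639 · (73) + 166 · (-281) = 1.

gcd(639, 166) = 1; s = 73, t = -281 (check: 639·73 + 166·(-281) = 1).
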